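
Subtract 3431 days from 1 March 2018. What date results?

October 8, 2008

−365 (one year) → Mar 1, 2017 (3066 left).
−365 (one year) → Mar 1, 2016 (2701 left).
−366 (one year; includes Feb 29, 2016) → Mar 1, 2015 (2335 left).
−365 (one year) → Mar 1, 2014 (1970 left).
−365 (one year) → Mar 1, 2013 (1605 left).
−365 (one year) → Mar 1, 2012 (1240 left).
−366 (one year; includes Feb 29, 2012) → Mar 1, 2011 (874 left).
−365 (one year) → Mar 1, 2010 (509 left).
−365 (one year) → Mar 1, 2009 (144 left).
−1 → Feb 28, 2009 (end of Feb, 28 days; 143 left).
−28 → Jan 31, 2009 (end of Jan, 31 days; 115 left).
−31 → Dec 31, 2008 (end of Dec, 31 days; 84 left).
−31 → Nov 30, 2008 (end of Nov, 30 days; 53 left).
−30 → Oct 31, 2008 (end of Oct, 31 days; 23 left).
−23 → Oct 8, 2008.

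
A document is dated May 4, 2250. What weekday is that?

Saturday

Doomsday rule: the anchor day for the 2200s is Friday. For year 50: 50÷12 = 4 r 2, and 2÷4 = 0, so 4+2+0 = 6.
Friday + 6 ≡ Thursday — that's 2250's doomsday.
In May the doomsday date is May 9.
May 4 is 5 days before May 9; 5 mod 7 = 5, so Thursday − 5 = Saturday.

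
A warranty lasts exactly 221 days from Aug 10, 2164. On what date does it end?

March 19, 2165

Aug has 31 days: +22 → Sep 1, 2164 (199 left).
Sep has 30 days: +30 → Oct 1, 2164 (169 left).
Oct has 31 days: +31 → Nov 1, 2164 (138 left).
Nov has 30 days: +30 → Dec 1, 2164 (108 left).
Dec has 31 days: +31 → Jan 1, 2165 (77 left).
Jan has 31 days: +31 → Feb 1, 2165 (46 left).
Feb has 28 days: +28 → Mar 1, 2165 (18 left).
+18 → Mar 19, 2165.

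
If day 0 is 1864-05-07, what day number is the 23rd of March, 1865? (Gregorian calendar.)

320

May 7, 1864 → Jun 7, 1864: 31 days (May has 31).
Jun 7, 1864 → Jul 7, 1864: 30 days (June has 30).
Jul 7, 1864 → Aug 7, 1864: 31 days (July has 31).
Aug 7, 1864 → Sep 7, 1864: 31 days (August has 31).
Sep 7, 1864 → Oct 7, 1864: 30 days (September has 30).
Oct 7, 1864 → Nov 7, 1864: 31 days (October has 31).
Nov 7, 1864 → Dec 7, 1864: 30 days (November has 30).
Dec 7, 1864 → Jan 7, 1865: 31 days (December has 31).
Jan 7, 1865 → Feb 7, 1865: 31 days (January has 31).
Feb 7, 1865 → Mar 7, 1865: 28 days (February has 28).
Mar 7, 1865 → Mar 23, 1865: 16 days.
Total: 320 days.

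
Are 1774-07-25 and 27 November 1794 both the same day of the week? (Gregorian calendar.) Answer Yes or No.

From Jul 25, 1774 to Nov 27, 1794 is 7430 days.
7430 mod 7 = 3, so they are different weekdays.
(Jul 25, 1774 is a Monday; Nov 27, 1794 is a Thursday.)

No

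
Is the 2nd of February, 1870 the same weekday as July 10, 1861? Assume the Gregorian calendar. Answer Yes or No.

From Jul 10, 1861 to Feb 2, 1870 is 3129 days.
3129 mod 7 = 0, so they are the same weekday.
(Jul 10, 1861 is a Wednesday; Feb 2, 1870 is a Wednesday.)

Yes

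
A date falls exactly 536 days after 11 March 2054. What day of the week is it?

Mar 11, 2054 is a Wednesday.
536 mod 7 = 4, so 536 days after a Wednesday is Wednesday + 4 = Sunday.

Sunday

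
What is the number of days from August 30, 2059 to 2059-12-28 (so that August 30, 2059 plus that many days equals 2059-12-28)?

120

Aug 30, 2059 → Sep 30, 2059: 31 days (August has 31).
Sep 30, 2059 → Oct 30, 2059: 30 days (September has 30).
Oct 30, 2059 → Nov 30, 2059: 31 days (October has 31).
Nov 30, 2059 → Dec 28, 2059: 28 days.
Total: 120 days.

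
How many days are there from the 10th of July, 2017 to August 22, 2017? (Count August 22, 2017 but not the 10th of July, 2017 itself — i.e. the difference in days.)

43

Jul 10, 2017 → Aug 10, 2017: 31 days (July has 31).
Aug 10, 2017 → Aug 22, 2017: 12 days.
Total: 43 days.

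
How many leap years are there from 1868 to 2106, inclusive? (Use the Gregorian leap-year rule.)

Multiples of 4 in [1868,2106]: 60.
Of those, multiples of 100: 3 (not leap unless ÷400).
Multiples of 400: 1.
Leap years = 60 − 3 + 1 = 58.

58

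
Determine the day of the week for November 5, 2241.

Doomsday rule: the anchor day for the 2200s is Friday. For year 41: 41÷12 = 3 r 5, and 5÷4 = 1, so 3+5+1 = 9.
Friday + 9 ≡ Sunday — that's 2241's doomsday.
In November the doomsday date is Nov 7.
Nov 5 is 2 days before Nov 7; 2 mod 7 = 2, so Sunday − 2 = Friday.

Friday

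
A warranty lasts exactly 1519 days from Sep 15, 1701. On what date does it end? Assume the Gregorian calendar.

November 12, 1705

+365 (one year) → Sep 15, 1702 (1154 left).
+365 (one year) → Sep 15, 1703 (789 left).
+366 (one year; includes Feb 29, 1704) → Sep 15, 1704 (423 left).
+365 (one year) → Sep 15, 1705 (58 left).
Sep has 30 days: +16 → Oct 1, 1705 (42 left).
Oct has 31 days: +31 → Nov 1, 1705 (11 left).
+11 → Nov 12, 1705.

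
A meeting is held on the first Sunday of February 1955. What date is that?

February 6, 1955

February 1, 1955 is a Tuesday.
The first Sunday is therefore February 6 (5 days later).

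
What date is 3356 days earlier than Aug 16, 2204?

June 8, 2195

−366 (one year; includes Feb 29, 2204) → Aug 16, 2203 (2990 left).
−365 (one year) → Aug 16, 2202 (2625 left).
−365 (one year) → Aug 16, 2201 (2260 left).
−365 (one year) → Aug 16, 2200 (1895 left).
−365 (one year) → Aug 16, 2199 (1530 left).
−365 (one year) → Aug 16, 2198 (1165 left).
−365 (one year) → Aug 16, 2197 (800 left).
−365 (one year) → Aug 16, 2196 (435 left).
−366 (one year; includes Feb 29, 2196) → Aug 16, 2195 (69 left).
−16 → Jul 31, 2195 (end of Jul, 31 days; 53 left).
−31 → Jun 30, 2195 (end of Jun, 30 days; 22 left).
−22 → Jun 8, 2195.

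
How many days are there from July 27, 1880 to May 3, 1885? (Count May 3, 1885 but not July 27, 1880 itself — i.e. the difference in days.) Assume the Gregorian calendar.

1741

Jul 27, 1880 → Jul 27, 1881: 365 days.
Jul 27, 1881 → Jul 27, 1882: 365 days.
Jul 27, 1882 → Jul 27, 1883: 365 days.
Jul 27, 1883 → Jul 27, 1884: 366 days (Feb 29, 1884 is in that span).
Jul 27, 1884 → Aug 27, 1884: 31 days (July has 31).
Aug 27, 1884 → Sep 27, 1884: 31 days (August has 31).
Sep 27, 1884 → Oct 27, 1884: 30 days (September has 30).
Oct 27, 1884 → Nov 27, 1884: 31 days (October has 31).
Nov 27, 1884 → Dec 27, 1884: 30 days (November has 30).
Dec 27, 1884 → Jan 27, 1885: 31 days (December has 31).
Jan 27, 1885 → Feb 27, 1885: 31 days (January has 31).
Feb 27, 1885 → Mar 27, 1885: 28 days (February has 28).
Mar 27, 1885 → Apr 27, 1885: 31 days (March has 31).
Apr 27, 1885 → May 3, 1885: 6 days.
Total: 1741 days.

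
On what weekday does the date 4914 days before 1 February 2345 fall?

Thursday

First find the weekday of Feb 1, 2345. Doomsday rule: the anchor day for the 2300s is Wednesday. For year 45: 45÷12 = 3 r 9, and 9÷4 = 2, so 3+9+2 = 14.
Wednesday + 14 ≡ Wednesday — that's 2345's doomsday.
In February the doomsday date is Feb 28 (2345 is not a leap year).
Feb 1 is 27 days before Feb 28; 27 mod 7 = 6, so Wednesday − 6 = Thursday.
4914 mod 7 = 0, so 4914 days before a Thursday is Thursday − 0 = Thursday.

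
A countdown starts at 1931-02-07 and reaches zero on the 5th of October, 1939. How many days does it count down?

3162

Feb 7, 1931 → Feb 7, 1932: 365 days.
Feb 7, 1932 → Feb 7, 1933: 366 days (Feb 29, 1932 is in that span).
Feb 7, 1933 → Feb 7, 1934: 365 days.
Feb 7, 1934 → Feb 7, 1935: 365 days.
Feb 7, 1935 → Feb 7, 1936: 365 days.
Feb 7, 1936 → Feb 7, 1937: 366 days (Feb 29, 1936 is in that span).
Feb 7, 1937 → Feb 7, 1938: 365 days.
Feb 7, 1938 → Feb 7, 1939: 365 days.
Feb 7, 1939 → Mar 7, 1939: 28 days (February has 28).
Mar 7, 1939 → Apr 7, 1939: 31 days (March has 31).
Apr 7, 1939 → May 7, 1939: 30 days (April has 30).
May 7, 1939 → Jun 7, 1939: 31 days (May has 31).
Jun 7, 1939 → Jul 7, 1939: 30 days (June has 30).
Jul 7, 1939 → Aug 7, 1939: 31 days (July has 31).
Aug 7, 1939 → Sep 7, 1939: 31 days (August has 31).
Sep 7, 1939 → Oct 5, 1939: 28 days.
Total: 3162 days.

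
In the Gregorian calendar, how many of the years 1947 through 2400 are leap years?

Multiples of 4 in [1947,2400]: 114.
Of those, multiples of 100: 5 (not leap unless ÷400).
Multiples of 400: 2.
Leap years = 114 − 5 + 2 = 111.

111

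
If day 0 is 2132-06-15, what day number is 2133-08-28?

Jun 15, 2132 → Jun 15, 2133: 365 days.
Jun 15, 2133 → Jul 15, 2133: 30 days (June has 30).
Jul 15, 2133 → Aug 15, 2133: 31 days (July has 31).
Aug 15, 2133 → Aug 28, 2133: 13 days.
Total: 439 days.

439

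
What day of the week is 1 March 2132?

Doomsday rule: the anchor day for the 2100s is Sunday. For year 32: 32÷12 = 2 r 8, and 8÷4 = 2, so 2+8+2 = 12.
Sunday + 12 ≡ Friday — that's 2132's doomsday.
In March the doomsday date is Mar 14.
Mar 1 is 13 days before Mar 14; 13 mod 7 = 6, so Friday − 6 = Saturday.

Saturday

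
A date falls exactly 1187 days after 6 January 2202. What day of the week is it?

Sunday

First find the weekday of Jan 6, 2202. Doomsday rule: the anchor day for the 2200s is Friday. For year 02: 2÷12 = 0 r 2, and 2÷4 = 0, so 0+2+0 = 2.
Friday + 2 ≡ Sunday — that's 2202's doomsday.
In January the doomsday date is Jan 3 (2202 is not a leap year).
Jan 6 is 3 days after Jan 3; 3 mod 7 = 3, so Sunday + 3 = Wednesday.
1187 mod 7 = 4, so 1187 days after a Wednesday is Wednesday + 4 = Sunday.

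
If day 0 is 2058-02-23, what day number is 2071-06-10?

4855

Feb 23, 2058 → Feb 23, 2059: 365 days.
Feb 23, 2059 → Feb 23, 2060: 365 days.
Feb 23, 2060 → Feb 23, 2061: 366 days (Feb 29, 2060 is in that span).
Feb 23, 2061 → Feb 23, 2062: 365 days.
Feb 23, 2062 → Feb 23, 2063: 365 days.
Feb 23, 2063 → Feb 23, 2064: 365 days.
Feb 23, 2064 → Feb 23, 2065: 366 days (Feb 29, 2064 is in that span).
Feb 23, 2065 → Feb 23, 2066: 365 days.
Feb 23, 2066 → Feb 23, 2067: 365 days.
Feb 23, 2067 → Feb 23, 2068: 365 days.
Feb 23, 2068 → Feb 23, 2069: 366 days (Feb 29, 2068 is in that span).
Feb 23, 2069 → Feb 23, 2070: 365 days.
Feb 23, 2070 → Feb 23, 2071: 365 days.
Feb 23, 2071 → Mar 23, 2071: 28 days (February has 28).
Mar 23, 2071 → Apr 23, 2071: 31 days (March has 31).
Apr 23, 2071 → May 23, 2071: 30 days (April has 30).
May 23, 2071 → Jun 10, 2071: 18 days.
Total: 4855 days.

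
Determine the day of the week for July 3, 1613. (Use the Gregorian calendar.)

Doomsday rule: the anchor day for the 1600s is Tuesday. For year 13: 13÷12 = 1 r 1, and 1÷4 = 0, so 1+1+0 = 2.
Tuesday + 2 ≡ Thursday — that's 1613's doomsday.
In July the doomsday date is Jul 11.
Jul 3 is 8 days before Jul 11; 8 mod 7 = 1, so Thursday − 1 = Wednesday.

Wednesday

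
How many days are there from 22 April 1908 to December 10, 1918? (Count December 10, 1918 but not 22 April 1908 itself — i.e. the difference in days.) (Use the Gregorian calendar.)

Apr 22, 1908 → Apr 22, 1909: 365 days.
Apr 22, 1909 → Apr 22, 1910: 365 days.
Apr 22, 1910 → Apr 22, 1911: 365 days.
Apr 22, 1911 → Apr 22, 1912: 366 days (Feb 29, 1912 is in that span).
Apr 22, 1912 → Apr 22, 1913: 365 days.
Apr 22, 1913 → Apr 22, 1914: 365 days.
Apr 22, 1914 → Apr 22, 1915: 365 days.
Apr 22, 1915 → Apr 22, 1916: 366 days (Feb 29, 1916 is in that span).
Apr 22, 1916 → Apr 22, 1917: 365 days.
Apr 22, 1917 → Apr 22, 1918: 365 days.
Apr 22, 1918 → May 22, 1918: 30 days (April has 30).
May 22, 1918 → Jun 22, 1918: 31 days (May has 31).
Jun 22, 1918 → Jul 22, 1918: 30 days (June has 30).
Jul 22, 1918 → Aug 22, 1918: 31 days (July has 31).
Aug 22, 1918 → Sep 22, 1918: 31 days (August has 31).
Sep 22, 1918 → Oct 22, 1918: 30 days (September has 30).
Oct 22, 1918 → Nov 22, 1918: 31 days (October has 31).
Nov 22, 1918 → Dec 10, 1918: 18 days.
Total: 3884 days.

3884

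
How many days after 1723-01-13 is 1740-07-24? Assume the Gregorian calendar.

6402

Jan 13, 1723 → Jan 13, 1724: 365 days.
Jan 13, 1724 → Jan 13, 1725: 366 days (Feb 29, 1724 is in that span).
Jan 13, 1725 → Jan 13, 1726: 365 days.
Jan 13, 1726 → Jan 13, 1727: 365 days.
Jan 13, 1727 → Jan 13, 1728: 365 days.
Jan 13, 1728 → Jan 13, 1729: 366 days (Feb 29, 1728 is in that span).
Jan 13, 1729 → Jan 13, 1730: 365 days.
Jan 13, 1730 → Jan 13, 1731: 365 days.
Jan 13, 1731 → Jan 13, 1732: 365 days.
Jan 13, 1732 → Jan 13, 1733: 366 days (Feb 29, 1732 is in that span).
Jan 13, 1733 → Jan 13, 1734: 365 days.
Jan 13, 1734 → Jan 13, 1735: 365 days.
Jan 13, 1735 → Jan 13, 1736: 365 days.
Jan 13, 1736 → Jan 13, 1737: 366 days (Feb 29, 1736 is in that span).
Jan 13, 1737 → Jan 13, 1738: 365 days.
Jan 13, 1738 → Jan 13, 1739: 365 days.
Jan 13, 1739 → Jan 13, 1740: 365 days.
Jan 13, 1740 → Feb 13, 1740: 31 days (January has 31).
Feb 13, 1740 → Mar 13, 1740: 29 days (February has 29).
Mar 13, 1740 → Apr 13, 1740: 31 days (March has 31).
Apr 13, 1740 → May 13, 1740: 30 days (April has 30).
May 13, 1740 → Jun 13, 1740: 31 days (May has 31).
Jun 13, 1740 → Jul 13, 1740: 30 days (June has 30).
Jul 13, 1740 → Jul 24, 1740: 11 days.
Total: 6402 days.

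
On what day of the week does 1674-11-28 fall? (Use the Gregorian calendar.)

Wednesday

Doomsday rule: the anchor day for the 1600s is Tuesday. For year 74: 74÷12 = 6 r 2, and 2÷4 = 0, so 6+2+0 = 8.
Tuesday + 8 ≡ Wednesday — that's 1674's doomsday.
In November the doomsday date is Nov 7.
Nov 28 is 21 days after Nov 7; 21 mod 7 = 0, so Wednesday + 0 = Wednesday.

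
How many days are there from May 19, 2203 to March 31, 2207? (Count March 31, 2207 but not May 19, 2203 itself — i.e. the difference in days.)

1412

May 19, 2203 → May 19, 2204: 366 days (Feb 29, 2204 is in that span).
May 19, 2204 → May 19, 2205: 365 days.
May 19, 2205 → May 19, 2206: 365 days.
May 19, 2206 → Jun 19, 2206: 31 days (May has 31).
Jun 19, 2206 → Jul 19, 2206: 30 days (June has 30).
Jul 19, 2206 → Aug 19, 2206: 31 days (July has 31).
Aug 19, 2206 → Sep 19, 2206: 31 days (August has 31).
Sep 19, 2206 → Oct 19, 2206: 30 days (September has 30).
Oct 19, 2206 → Nov 19, 2206: 31 days (October has 31).
Nov 19, 2206 → Dec 19, 2206: 30 days (November has 30).
Dec 19, 2206 → Jan 19, 2207: 31 days (December has 31).
Jan 19, 2207 → Feb 19, 2207: 31 days (January has 31).
Feb 19, 2207 → Mar 19, 2207: 28 days (February has 28).
Mar 19, 2207 → Mar 31, 2207: 12 days.
Total: 1412 days.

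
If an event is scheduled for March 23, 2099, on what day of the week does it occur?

Monday

Doomsday rule: the anchor day for the 2000s is Tuesday. For year 99: 99÷12 = 8 r 3, and 3÷4 = 0, so 8+3+0 = 11.
Tuesday + 11 ≡ Saturday — that's 2099's doomsday.
In March the doomsday date is Mar 14.
Mar 23 is 9 days after Mar 14; 9 mod 7 = 2, so Saturday + 2 = Monday.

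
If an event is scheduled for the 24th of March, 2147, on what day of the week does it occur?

Friday

Doomsday rule: the anchor day for the 2100s is Sunday. For year 47: 47÷12 = 3 r 11, and 11÷4 = 2, so 3+11+2 = 16.
Sunday + 16 ≡ Tuesday — that's 2147's doomsday.
In March the doomsday date is Mar 14.
Mar 24 is 10 days after Mar 14; 10 mod 7 = 3, so Tuesday + 3 = Friday.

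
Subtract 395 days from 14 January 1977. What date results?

−14 → Dec 31, 1976 (end of Dec, 31 days; 381 left).
−31 → Nov 30, 1976 (end of Nov, 30 days; 350 left).
−30 → Oct 31, 1976 (end of Oct, 31 days; 320 left).
−31 → Sep 30, 1976 (end of Sep, 30 days; 289 left).
−30 → Aug 31, 1976 (end of Aug, 31 days; 259 left).
−31 → Jul 31, 1976 (end of Jul, 31 days; 228 left).
−31 → Jun 30, 1976 (end of Jun, 30 days; 197 left).
−30 → May 31, 1976 (end of May, 31 days; 167 left).
−31 → Apr 30, 1976 (end of Apr, 30 days; 136 left).
−30 → Mar 31, 1976 (end of Mar, 31 days; 106 left).
−31 → Feb 29, 1976 (end of Feb, 29 days; 75 left).
−29 → Jan 31, 1976 (end of Jan, 31 days; 46 left).
−31 → Dec 31, 1975 (end of Dec, 31 days; 15 left).
−15 → Dec 16, 1975.

December 16, 1975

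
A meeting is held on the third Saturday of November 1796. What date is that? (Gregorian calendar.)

November 19, 1796

November 1, 1796 is a Tuesday.
The first Saturday is therefore November 5 (4 days later).
The third Saturday is 5 + 2×7 = November 19.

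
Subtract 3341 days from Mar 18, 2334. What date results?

−365 (one year) → Mar 18, 2333 (2976 left).
−365 (one year) → Mar 18, 2332 (2611 left).
−366 (one year; includes Feb 29, 2332) → Mar 18, 2331 (2245 left).
−365 (one year) → Mar 18, 2330 (1880 left).
−365 (one year) → Mar 18, 2329 (1515 left).
−365 (one year) → Mar 18, 2328 (1150 left).
−366 (one year; includes Feb 29, 2328) → Mar 18, 2327 (784 left).
−365 (one year) → Mar 18, 2326 (419 left).
−365 (one year) → Mar 18, 2325 (54 left).
−18 → Feb 28, 2325 (end of Feb, 28 days; 36 left).
−28 → Jan 31, 2325 (end of Jan, 31 days; 8 left).
−8 → Jan 23, 2325.

January 23, 2325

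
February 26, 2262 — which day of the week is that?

Doomsday rule: the anchor day for the 2200s is Friday. For year 62: 62÷12 = 5 r 2, and 2÷4 = 0, so 5+2+0 = 7.
Friday + 7 ≡ Friday — that's 2262's doomsday.
In February the doomsday date is Feb 28 (2262 is not a leap year).
Feb 26 is 2 days before Feb 28; 2 mod 7 = 2, so Friday − 2 = Wednesday.

Wednesday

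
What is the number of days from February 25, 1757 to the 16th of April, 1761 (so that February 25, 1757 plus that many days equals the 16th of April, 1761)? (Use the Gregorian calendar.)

1511

Feb 25, 1757 → Feb 25, 1758: 365 days.
Feb 25, 1758 → Feb 25, 1759: 365 days.
Feb 25, 1759 → Feb 25, 1760: 365 days.
Feb 25, 1760 → Feb 25, 1761: 366 days (Feb 29, 1760 is in that span).
Feb 25, 1761 → Mar 25, 1761: 28 days (February has 28).
Mar 25, 1761 → Apr 16, 1761: 22 days.
Total: 1511 days.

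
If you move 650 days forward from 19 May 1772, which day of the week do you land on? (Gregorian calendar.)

Monday

First find the weekday of May 19, 1772. Doomsday rule: the anchor day for the 1700s is Sunday. For year 72: 72÷12 = 6 r 0, and 0÷4 = 0, so 6+0+0 = 6.
Sunday + 6 ≡ Saturday — that's 1772's doomsday.
In May the doomsday date is May 9.
May 19 is 10 days after May 9; 10 mod 7 = 3, so Saturday + 3 = Tuesday.
650 mod 7 = 6, so 650 days after a Tuesday is Tuesday + 6 = Monday.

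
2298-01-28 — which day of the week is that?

Doomsday rule: the anchor day for the 2200s is Friday. For year 98: 98÷12 = 8 r 2, and 2÷4 = 0, so 8+2+0 = 10.
Friday + 10 ≡ Monday — that's 2298's doomsday.
In January the doomsday date is Jan 3 (2298 is not a leap year).
Jan 28 is 25 days after Jan 3; 25 mod 7 = 4, so Monday + 4 = Friday.

Friday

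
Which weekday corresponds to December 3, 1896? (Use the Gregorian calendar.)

Doomsday rule: the anchor day for the 1800s is Friday. For year 96: 96÷12 = 8 r 0, and 0÷4 = 0, so 8+0+0 = 8.
Friday + 8 ≡ Saturday — that's 1896's doomsday.
In December the doomsday date is Dec 12.
Dec 3 is 9 days before Dec 12; 9 mod 7 = 2, so Saturday − 2 = Thursday.

Thursday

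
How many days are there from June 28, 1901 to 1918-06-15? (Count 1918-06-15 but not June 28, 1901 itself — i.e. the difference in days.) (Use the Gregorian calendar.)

Jun 28, 1901 → Jun 28, 1902: 365 days.
Jun 28, 1902 → Jun 28, 1903: 365 days.
Jun 28, 1903 → Jun 28, 1904: 366 days (Feb 29, 1904 is in that span).
Jun 28, 1904 → Jun 28, 1905: 365 days.
Jun 28, 1905 → Jun 28, 1906: 365 days.
Jun 28, 1906 → Jun 28, 1907: 365 days.
Jun 28, 1907 → Jun 28, 1908: 366 days (Feb 29, 1908 is in that span).
Jun 28, 1908 → Jun 28, 1909: 365 days.
Jun 28, 1909 → Jun 28, 1910: 365 days.
Jun 28, 1910 → Jun 28, 1911: 365 days.
Jun 28, 1911 → Jun 28, 1912: 366 days (Feb 29, 1912 is in that span).
Jun 28, 1912 → Jun 28, 1913: 365 days.
Jun 28, 1913 → Jun 28, 1914: 365 days.
Jun 28, 1914 → Jun 28, 1915: 365 days.
Jun 28, 1915 → Jun 28, 1916: 366 days (Feb 29, 1916 is in that span).
Jun 28, 1916 → Jun 28, 1917: 365 days.
Jun 28, 1917 → Jul 28, 1917: 30 days (June has 30).
Jul 28, 1917 → Aug 28, 1917: 31 days (July has 31).
Aug 28, 1917 → Sep 28, 1917: 31 days (August has 31).
Sep 28, 1917 → Oct 28, 1917: 30 days (September has 30).
Oct 28, 1917 → Nov 28, 1917: 31 days (October has 31).
Nov 28, 1917 → Dec 28, 1917: 30 days (November has 30).
Dec 28, 1917 → Jan 28, 1918: 31 days (December has 31).
Jan 28, 1918 → Feb 28, 1918: 31 days (January has 31).
Feb 28, 1918 → Mar 28, 1918: 28 days (February has 28).
Mar 28, 1918 → Apr 28, 1918: 31 days (March has 31).
Apr 28, 1918 → May 28, 1918: 30 days (April has 30).
May 28, 1918 → Jun 15, 1918: 18 days.
Total: 6196 days.

6196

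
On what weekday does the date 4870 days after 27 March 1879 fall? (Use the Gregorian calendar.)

Tuesday

First find the weekday of Mar 27, 1879. Doomsday rule: the anchor day for the 1800s is Friday. For year 79: 79÷12 = 6 r 7, and 7÷4 = 1, so 6+7+1 = 14.
Friday + 14 ≡ Friday — that's 1879's doomsday.
In March the doomsday date is Mar 14.
Mar 27 is 13 days after Mar 14; 13 mod 7 = 6, so Friday + 6 = Thursday.
4870 mod 7 = 5, so 4870 days after a Thursday is Thursday + 5 = Tuesday.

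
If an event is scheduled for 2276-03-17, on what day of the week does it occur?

Doomsday rule: the anchor day for the 2200s is Friday. For year 76: 76÷12 = 6 r 4, and 4÷4 = 1, so 6+4+1 = 11.
Friday + 11 ≡ Tuesday — that's 2276's doomsday.
In March the doomsday date is Mar 14.
Mar 17 is 3 days after Mar 14; 3 mod 7 = 3, so Tuesday + 3 = Friday.

Friday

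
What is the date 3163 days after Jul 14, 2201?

+365 (one year) → Jul 14, 2202 (2798 left).
+365 (one year) → Jul 14, 2203 (2433 left).
+366 (one year; includes Feb 29, 2204) → Jul 14, 2204 (2067 left).
+365 (one year) → Jul 14, 2205 (1702 left).
+365 (one year) → Jul 14, 2206 (1337 left).
+365 (one year) → Jul 14, 2207 (972 left).
+366 (one year; includes Feb 29, 2208) → Jul 14, 2208 (606 left).
+365 (one year) → Jul 14, 2209 (241 left).
Jul has 31 days: +18 → Aug 1, 2209 (223 left).
Aug has 31 days: +31 → Sep 1, 2209 (192 left).
Sep has 30 days: +30 → Oct 1, 2209 (162 left).
Oct has 31 days: +31 → Nov 1, 2209 (131 left).
Nov has 30 days: +30 → Dec 1, 2209 (101 left).
Dec has 31 days: +31 → Jan 1, 2210 (70 left).
Jan has 31 days: +31 → Feb 1, 2210 (39 left).
Feb has 28 days: +28 → Mar 1, 2210 (11 left).
+11 → Mar 12, 2210.

March 12, 2210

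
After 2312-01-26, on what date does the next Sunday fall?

Jan 26, 2312 is a Friday.
From Friday to the next Sunday is 2 days.
Jan 26, 2312 + 2 = Jan 28, 2312.

January 28, 2312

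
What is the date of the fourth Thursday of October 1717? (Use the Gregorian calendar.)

October 28, 1717

October 1, 1717 is a Friday.
The first Thursday is therefore October 7 (6 days later).
The fourth Thursday is 7 + 3×7 = October 28.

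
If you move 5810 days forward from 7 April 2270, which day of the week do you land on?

Thursday

Apr 7, 2270 is a Thursday.
5810 mod 7 = 0, so 5810 days after a Thursday is Thursday + 0 = Thursday.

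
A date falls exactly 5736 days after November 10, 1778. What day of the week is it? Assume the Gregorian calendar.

First find the weekday of Nov 10, 1778. Doomsday rule: the anchor day for the 1700s is Sunday. For year 78: 78÷12 = 6 r 6, and 6÷4 = 1, so 6+6+1 = 13.
Sunday + 13 ≡ Saturday — that's 1778's doomsday.
In November the doomsday date is Nov 7.
Nov 10 is 3 days after Nov 7; 3 mod 7 = 3, so Saturday + 3 = Tuesday.
5736 mod 7 = 3, so 5736 days after a Tuesday is Tuesday + 3 = Friday.

Friday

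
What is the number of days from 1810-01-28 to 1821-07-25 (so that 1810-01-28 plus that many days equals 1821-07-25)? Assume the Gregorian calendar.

Jan 28, 1810 → Jan 28, 1811: 365 days.
Jan 28, 1811 → Jan 28, 1812: 365 days.
Jan 28, 1812 → Jan 28, 1813: 366 days (Feb 29, 1812 is in that span).
Jan 28, 1813 → Jan 28, 1814: 365 days.
Jan 28, 1814 → Jan 28, 1815: 365 days.
Jan 28, 1815 → Jan 28, 1816: 365 days.
Jan 28, 1816 → Jan 28, 1817: 366 days (Feb 29, 1816 is in that span).
Jan 28, 1817 → Jan 28, 1818: 365 days.
Jan 28, 1818 → Jan 28, 1819: 365 days.
Jan 28, 1819 → Jan 28, 1820: 365 days.
Jan 28, 1820 → Jan 28, 1821: 366 days (Feb 29, 1820 is in that span).
Jan 28, 1821 → Feb 28, 1821: 31 days (January has 31).
Feb 28, 1821 → Mar 28, 1821: 28 days (February has 28).
Mar 28, 1821 → Apr 28, 1821: 31 days (March has 31).
Apr 28, 1821 → May 28, 1821: 30 days (April has 30).
May 28, 1821 → Jun 28, 1821: 31 days (May has 31).
Jun 28, 1821 → Jul 25, 1821: 27 days.
Total: 4196 days.

4196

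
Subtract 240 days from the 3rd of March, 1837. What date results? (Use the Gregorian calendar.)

−3 → Feb 28, 1837 (end of Feb, 28 days; 237 left).
−28 → Jan 31, 1837 (end of Jan, 31 days; 209 left).
−31 → Dec 31, 1836 (end of Dec, 31 days; 178 left).
−31 → Nov 30, 1836 (end of Nov, 30 days; 147 left).
−30 → Oct 31, 1836 (end of Oct, 31 days; 117 left).
−31 → Sep 30, 1836 (end of Sep, 30 days; 86 left).
−30 → Aug 31, 1836 (end of Aug, 31 days; 56 left).
−31 → Jul 31, 1836 (end of Jul, 31 days; 25 left).
−25 → Jul 6, 1836.

July 6, 1836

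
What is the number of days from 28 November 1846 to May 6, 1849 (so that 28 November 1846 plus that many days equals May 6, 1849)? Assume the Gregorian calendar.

890

Nov 28, 1846 → Nov 28, 1847: 365 days.
Nov 28, 1847 → Nov 28, 1848: 366 days (Feb 29, 1848 is in that span).
Nov 28, 1848 → Dec 28, 1848: 30 days (November has 30).
Dec 28, 1848 → Jan 28, 1849: 31 days (December has 31).
Jan 28, 1849 → Feb 28, 1849: 31 days (January has 31).
Feb 28, 1849 → Mar 28, 1849: 28 days (February has 28).
Mar 28, 1849 → Apr 28, 1849: 31 days (March has 31).
Apr 28, 1849 → May 6, 1849: 8 days.
Total: 890 days.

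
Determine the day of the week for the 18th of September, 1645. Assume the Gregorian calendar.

Monday

Doomsday rule: the anchor day for the 1600s is Tuesday. For year 45: 45÷12 = 3 r 9, and 9÷4 = 2, so 3+9+2 = 14.
Tuesday + 14 ≡ Tuesday — that's 1645's doomsday.
In September the doomsday date is Sep 5.
Sep 18 is 13 days after Sep 5; 13 mod 7 = 6, so Tuesday + 6 = Monday.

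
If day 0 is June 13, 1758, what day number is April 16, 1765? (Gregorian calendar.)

2499

Jun 13, 1758 → Jun 13, 1759: 365 days.
Jun 13, 1759 → Jun 13, 1760: 366 days (Feb 29, 1760 is in that span).
Jun 13, 1760 → Jun 13, 1761: 365 days.
Jun 13, 1761 → Jun 13, 1762: 365 days.
Jun 13, 1762 → Jun 13, 1763: 365 days.
Jun 13, 1763 → Jun 13, 1764: 366 days (Feb 29, 1764 is in that span).
Jun 13, 1764 → Jul 13, 1764: 30 days (June has 30).
Jul 13, 1764 → Aug 13, 1764: 31 days (July has 31).
Aug 13, 1764 → Sep 13, 1764: 31 days (August has 31).
Sep 13, 1764 → Oct 13, 1764: 30 days (September has 30).
Oct 13, 1764 → Nov 13, 1764: 31 days (October has 31).
Nov 13, 1764 → Dec 13, 1764: 30 days (November has 30).
Dec 13, 1764 → Jan 13, 1765: 31 days (December has 31).
Jan 13, 1765 → Feb 13, 1765: 31 days (January has 31).
Feb 13, 1765 → Mar 13, 1765: 28 days (February has 28).
Mar 13, 1765 → Apr 13, 1765: 31 days (March has 31).
Apr 13, 1765 → Apr 16, 1765: 3 days.
Total: 2499 days.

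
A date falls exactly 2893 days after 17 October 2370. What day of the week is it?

Oct 17, 2370 is a Saturday.
2893 mod 7 = 2, so 2893 days after a Saturday is Saturday + 2 = Monday.

Monday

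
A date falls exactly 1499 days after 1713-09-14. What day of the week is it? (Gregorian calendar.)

Friday

First find the weekday of Sep 14, 1713. Doomsday rule: the anchor day for the 1700s is Sunday. For year 13: 13÷12 = 1 r 1, and 1÷4 = 0, so 1+1+0 = 2.
Sunday + 2 ≡ Tuesday — that's 1713's doomsday.
In September the doomsday date is Sep 5.
Sep 14 is 9 days after Sep 5; 9 mod 7 = 2, so Tuesday + 2 = Thursday.
1499 mod 7 = 1, so 1499 days after a Thursday is Thursday + 1 = Friday.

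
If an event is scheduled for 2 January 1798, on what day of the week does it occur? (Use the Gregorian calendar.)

Doomsday rule: the anchor day for the 1700s is Sunday. For year 98: 98÷12 = 8 r 2, and 2÷4 = 0, so 8+2+0 = 10.
Sunday + 10 ≡ Wednesday — that's 1798's doomsday.
In January the doomsday date is Jan 3 (1798 is not a leap year).
Jan 2 is 1 day before Jan 3; 1 mod 7 = 1, so Wednesday − 1 = Tuesday.

Tuesday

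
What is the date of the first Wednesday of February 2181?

February 1, 2181 is a Thursday.
The first Wednesday is therefore February 7 (6 days later).

February 7, 2181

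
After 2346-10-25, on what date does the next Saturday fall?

October 26, 2346

Oct 25, 2346 is a Friday.
From Friday to the next Saturday is 1 day.
Oct 25, 2346 + 1 = Oct 26, 2346.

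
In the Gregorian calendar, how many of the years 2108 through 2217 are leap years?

Multiples of 4 in [2108,2217]: 28.
Of those, multiples of 100: 1 (not leap unless ÷400).
Multiples of 400: 0.
Leap years = 28 − 1 + 0 = 27.

27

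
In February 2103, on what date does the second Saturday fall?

February 1, 2103 is a Thursday.
The first Saturday is therefore February 3 (2 days later).
The second Saturday is 3 + 1×7 = February 10.

February 10, 2103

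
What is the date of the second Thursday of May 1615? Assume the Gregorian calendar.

May 14, 1615

May 1, 1615 is a Friday.
The first Thursday is therefore May 7 (6 days later).
The second Thursday is 7 + 1×7 = May 14.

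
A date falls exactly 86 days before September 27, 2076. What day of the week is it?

Friday

Sep 27, 2076 is a Sunday.
86 mod 7 = 2, so 86 days before a Sunday is Sunday − 2 = Friday.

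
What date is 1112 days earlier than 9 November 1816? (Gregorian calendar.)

October 24, 1813

−366 (one year; includes Feb 29, 1816) → Nov 9, 1815 (746 left).
−365 (one year) → Nov 9, 1814 (381 left).
−9 → Oct 31, 1814 (end of Oct, 31 days; 372 left).
−31 → Sep 30, 1814 (end of Sep, 30 days; 341 left).
−30 → Aug 31, 1814 (end of Aug, 31 days; 311 left).
−31 → Jul 31, 1814 (end of Jul, 31 days; 280 left).
−31 → Jun 30, 1814 (end of Jun, 30 days; 249 left).
−30 → May 31, 1814 (end of May, 31 days; 219 left).
−31 → Apr 30, 1814 (end of Apr, 30 days; 188 left).
−30 → Mar 31, 1814 (end of Mar, 31 days; 158 left).
−31 → Feb 28, 1814 (end of Feb, 28 days; 127 left).
−28 → Jan 31, 1814 (end of Jan, 31 days; 99 left).
−31 → Dec 31, 1813 (end of Dec, 31 days; 68 left).
−31 → Nov 30, 1813 (end of Nov, 30 days; 37 left).
−30 → Oct 31, 1813 (end of Oct, 31 days; 7 left).
−7 → Oct 24, 1813.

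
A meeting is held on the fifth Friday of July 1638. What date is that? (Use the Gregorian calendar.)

July 30, 1638

July 1, 1638 is a Thursday.
The first Friday is therefore July 2 (1 days later).
The fifth Friday is 2 + 4×7 = July 30.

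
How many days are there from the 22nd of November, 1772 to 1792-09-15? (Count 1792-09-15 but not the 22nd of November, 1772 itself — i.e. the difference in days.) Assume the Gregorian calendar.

7237

Nov 22, 1772 → Nov 22, 1773: 365 days.
Nov 22, 1773 → Nov 22, 1774: 365 days.
Nov 22, 1774 → Nov 22, 1775: 365 days.
Nov 22, 1775 → Nov 22, 1776: 366 days (Feb 29, 1776 is in that span).
Nov 22, 1776 → Nov 22, 1777: 365 days.
Nov 22, 1777 → Nov 22, 1778: 365 days.
Nov 22, 1778 → Nov 22, 1779: 365 days.
Nov 22, 1779 → Nov 22, 1780: 366 days (Feb 29, 1780 is in that span).
Nov 22, 1780 → Nov 22, 1781: 365 days.
Nov 22, 1781 → Nov 22, 1782: 365 days.
Nov 22, 1782 → Nov 22, 1783: 365 days.
Nov 22, 1783 → Nov 22, 1784: 366 days (Feb 29, 1784 is in that span).
Nov 22, 1784 → Nov 22, 1785: 365 days.
Nov 22, 1785 → Nov 22, 1786: 365 days.
Nov 22, 1786 → Nov 22, 1787: 365 days.
Nov 22, 1787 → Nov 22, 1788: 366 days (Feb 29, 1788 is in that span).
Nov 22, 1788 → Nov 22, 1789: 365 days.
Nov 22, 1789 → Nov 22, 1790: 365 days.
Nov 22, 1790 → Nov 22, 1791: 365 days.
Nov 22, 1791 → Dec 22, 1791: 30 days (November has 30).
Dec 22, 1791 → Jan 22, 1792: 31 days (December has 31).
Jan 22, 1792 → Feb 22, 1792: 31 days (January has 31).
Feb 22, 1792 → Mar 22, 1792: 29 days (February has 29).
Mar 22, 1792 → Apr 22, 1792: 31 days (March has 31).
Apr 22, 1792 → May 22, 1792: 30 days (April has 30).
May 22, 1792 → Jun 22, 1792: 31 days (May has 31).
Jun 22, 1792 → Jul 22, 1792: 30 days (June has 30).
Jul 22, 1792 → Aug 22, 1792: 31 days (July has 31).
Aug 22, 1792 → Sep 15, 1792: 24 days.
Total: 7237 days.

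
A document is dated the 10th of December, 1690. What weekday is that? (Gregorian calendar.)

Doomsday rule: the anchor day for the 1600s is Tuesday. For year 90: 90÷12 = 7 r 6, and 6÷4 = 1, so 7+6+1 = 14.
Tuesday + 14 ≡ Tuesday — that's 1690's doomsday.
In December the doomsday date is Dec 12.
Dec 10 is 2 days before Dec 12; 2 mod 7 = 2, so Tuesday − 2 = Sunday.

Sunday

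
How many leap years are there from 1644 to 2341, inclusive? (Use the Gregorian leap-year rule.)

Multiples of 4 in [1644,2341]: 175.
Of those, multiples of 100: 7 (not leap unless ÷400).
Multiples of 400: 1.
Leap years = 175 − 7 + 1 = 169.

169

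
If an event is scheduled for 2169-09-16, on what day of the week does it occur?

Doomsday rule: the anchor day for the 2100s is Sunday. For year 69: 69÷12 = 5 r 9, and 9÷4 = 2, so 5+9+2 = 16.
Sunday + 16 ≡ Tuesday — that's 2169's doomsday.
In September the doomsday date is Sep 5.
Sep 16 is 11 days after Sep 5; 11 mod 7 = 4, so Tuesday + 4 = Saturday.

Saturday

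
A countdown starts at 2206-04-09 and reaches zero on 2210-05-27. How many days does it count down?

1509

Apr 9, 2206 → Apr 9, 2207: 365 days.
Apr 9, 2207 → Apr 9, 2208: 366 days (Feb 29, 2208 is in that span).
Apr 9, 2208 → Apr 9, 2209: 365 days.
Apr 9, 2209 → Apr 9, 2210: 365 days.
Apr 9, 2210 → May 9, 2210: 30 days (April has 30).
May 9, 2210 → May 27, 2210: 18 days.
Total: 1509 days.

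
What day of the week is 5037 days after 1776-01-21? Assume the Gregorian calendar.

Jan 21, 1776 is a Sunday.
5037 mod 7 = 4, so 5037 days after a Sunday is Sunday + 4 = Thursday.

Thursday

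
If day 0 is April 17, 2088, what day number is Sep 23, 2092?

1620

Apr 17, 2088 → Apr 17, 2089: 365 days.
Apr 17, 2089 → Apr 17, 2090: 365 days.
Apr 17, 2090 → Apr 17, 2091: 365 days.
Apr 17, 2091 → Apr 17, 2092: 366 days (Feb 29, 2092 is in that span).
Apr 17, 2092 → May 17, 2092: 30 days (April has 30).
May 17, 2092 → Jun 17, 2092: 31 days (May has 31).
Jun 17, 2092 → Jul 17, 2092: 30 days (June has 30).
Jul 17, 2092 → Aug 17, 2092: 31 days (July has 31).
Aug 17, 2092 → Sep 17, 2092: 31 days (August has 31).
Sep 17, 2092 → Sep 23, 2092: 6 days.
Total: 1620 days.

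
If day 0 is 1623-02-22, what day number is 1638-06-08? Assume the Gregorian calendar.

Feb 22, 1623 → Feb 22, 1624: 365 days.
Feb 22, 1624 → Feb 22, 1625: 366 days (Feb 29, 1624 is in that span).
Feb 22, 1625 → Feb 22, 1626: 365 days.
Feb 22, 1626 → Feb 22, 1627: 365 days.
Feb 22, 1627 → Feb 22, 1628: 365 days.
Feb 22, 1628 → Feb 22, 1629: 366 days (Feb 29, 1628 is in that span).
Feb 22, 1629 → Feb 22, 1630: 365 days.
Feb 22, 1630 → Feb 22, 1631: 365 days.
Feb 22, 1631 → Feb 22, 1632: 365 days.
Feb 22, 1632 → Feb 22, 1633: 366 days (Feb 29, 1632 is in that span).
Feb 22, 1633 → Feb 22, 1634: 365 days.
Feb 22, 1634 → Feb 22, 1635: 365 days.
Feb 22, 1635 → Feb 22, 1636: 365 days.
Feb 22, 1636 → Feb 22, 1637: 366 days (Feb 29, 1636 is in that span).
Feb 22, 1637 → Feb 22, 1638: 365 days.
Feb 22, 1638 → Mar 22, 1638: 28 days (February has 28).
Mar 22, 1638 → Apr 22, 1638: 31 days (March has 31).
Apr 22, 1638 → May 22, 1638: 30 days (April has 30).
May 22, 1638 → Jun 8, 1638: 17 days.
Total: 5585 days.

5585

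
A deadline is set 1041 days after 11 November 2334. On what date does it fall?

+365 (one year) → Nov 11, 2335 (676 left).
+366 (one year; includes Feb 29, 2336) → Nov 11, 2336 (310 left).
Nov has 30 days: +20 → Dec 1, 2336 (290 left).
Dec has 31 days: +31 → Jan 1, 2337 (259 left).
Jan has 31 days: +31 → Feb 1, 2337 (228 left).
Feb has 28 days: +28 → Mar 1, 2337 (200 left).
Mar has 31 days: +31 → Apr 1, 2337 (169 left).
Apr has 30 days: +30 → May 1, 2337 (139 left).
May has 31 days: +31 → Jun 1, 2337 (108 left).
Jun has 30 days: +30 → Jul 1, 2337 (78 left).
Jul has 31 days: +31 → Aug 1, 2337 (47 left).
Aug has 31 days: +31 → Sep 1, 2337 (16 left).
+16 → Sep 17, 2337.

September 17, 2337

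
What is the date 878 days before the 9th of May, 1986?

−365 (one year) → May 9, 1985 (513 left).
−365 (one year) → May 9, 1984 (148 left).
−9 → Apr 30, 1984 (end of Apr, 30 days; 139 left).
−30 → Mar 31, 1984 (end of Mar, 31 days; 109 left).
−31 → Feb 29, 1984 (end of Feb, 29 days; 78 left).
−29 → Jan 31, 1984 (end of Jan, 31 days; 49 left).
−31 → Dec 31, 1983 (end of Dec, 31 days; 18 left).
−18 → Dec 13, 1983.

December 13, 1983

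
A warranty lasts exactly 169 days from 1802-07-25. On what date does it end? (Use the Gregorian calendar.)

January 10, 1803

Jul has 31 days: +7 → Aug 1, 1802 (162 left).
Aug has 31 days: +31 → Sep 1, 1802 (131 left).
Sep has 30 days: +30 → Oct 1, 1802 (101 left).
Oct has 31 days: +31 → Nov 1, 1802 (70 left).
Nov has 30 days: +30 → Dec 1, 1802 (40 left).
Dec has 31 days: +31 → Jan 1, 1803 (9 left).
+9 → Jan 10, 1803.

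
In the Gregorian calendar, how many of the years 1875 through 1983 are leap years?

Multiples of 4 in [1875,1983]: 27.
Of those, multiples of 100: 1 (not leap unless ÷400).
Multiples of 400: 0.
Leap years = 27 − 1 + 0 = 26.

26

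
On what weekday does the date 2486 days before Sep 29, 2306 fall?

Friday

First find the weekday of Sep 29, 2306. Doomsday rule: the anchor day for the 2300s is Wednesday. For year 06: 6÷12 = 0 r 6, and 6÷4 = 1, so 0+6+1 = 7.
Wednesday + 7 ≡ Wednesday — that's 2306's doomsday.
In September the doomsday date is Sep 5.
Sep 29 is 24 days after Sep 5; 24 mod 7 = 3, so Wednesday + 3 = Saturday.
2486 mod 7 = 1, so 2486 days before a Saturday is Saturday − 1 = Friday.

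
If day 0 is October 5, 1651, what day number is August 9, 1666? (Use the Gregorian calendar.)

Oct 5, 1651 → Oct 5, 1652: 366 days (Feb 29, 1652 is in that span).
Oct 5, 1652 → Oct 5, 1653: 365 days.
Oct 5, 1653 → Oct 5, 1654: 365 days.
Oct 5, 1654 → Oct 5, 1655: 365 days.
Oct 5, 1655 → Oct 5, 1656: 366 days (Feb 29, 1656 is in that span).
Oct 5, 1656 → Oct 5, 1657: 365 days.
Oct 5, 1657 → Oct 5, 1658: 365 days.
Oct 5, 1658 → Oct 5, 1659: 365 days.
Oct 5, 1659 → Oct 5, 1660: 366 days (Feb 29, 1660 is in that span).
Oct 5, 1660 → Oct 5, 1661: 365 days.
Oct 5, 1661 → Oct 5, 1662: 365 days.
Oct 5, 1662 → Oct 5, 1663: 365 days.
Oct 5, 1663 → Oct 5, 1664: 366 days (Feb 29, 1664 is in that span).
Oct 5, 1664 → Oct 5, 1665: 365 days.
Oct 5, 1665 → Nov 5, 1665: 31 days (October has 31).
Nov 5, 1665 → Dec 5, 1665: 30 days (November has 30).
Dec 5, 1665 → Jan 5, 1666: 31 days (December has 31).
Jan 5, 1666 → Feb 5, 1666: 31 days (January has 31).
Feb 5, 1666 → Mar 5, 1666: 28 days (February has 28).
Mar 5, 1666 → Apr 5, 1666: 31 days (March has 31).
Apr 5, 1666 → May 5, 1666: 30 days (April has 30).
May 5, 1666 → Jun 5, 1666: 31 days (May has 31).
Jun 5, 1666 → Jul 5, 1666: 30 days (June has 30).
Jul 5, 1666 → Aug 5, 1666: 31 days (July has 31).
Aug 5, 1666 → Aug 9, 1666: 4 days.
Total: 5422 days.

5422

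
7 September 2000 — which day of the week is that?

January 1, 2000 is a Saturday.
Jan 1, 2000 → Feb 1, 2000: 31 days (January has 31).
Feb 1, 2000 → Mar 1, 2000: 29 days (February has 29).
Mar 1, 2000 → Apr 1, 2000: 31 days (March has 31).
Apr 1, 2000 → May 1, 2000: 30 days (April has 30).
May 1, 2000 → Jun 1, 2000: 31 days (May has 31).
Jun 1, 2000 → Jul 1, 2000: 30 days (June has 30).
Jul 1, 2000 → Aug 1, 2000: 31 days (July has 31).
Aug 1, 2000 → Sep 1, 2000: 31 days (August has 31).
Sep 1, 2000 → Sep 7, 2000: 6 days.
Total: 250 days.
250 mod 7 = 5, so Saturday + 5 = Thursday.

Thursday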